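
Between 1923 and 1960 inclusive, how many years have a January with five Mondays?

January has 31 days; it has five Mondays when Monday falls among the first (month-length − 28) days — i.e. when January 1 is one of Monday/Sunday/Saturday.
January 1 by year: 1923:Mon✓ 1924:Tue 1925:Thu 1926:Fri 1927:Sat✓ 1928:Sun✓ 1929:Tue 1930:Wed 1931:Thu 1932:Fri 1933:Sun✓ 1934:Mon✓ 1935:Tue 1936:Wed 1937:Fri …(8 more)… 1946:Tue 1947:Wed 1948:Thu 1949:Sat✓ 1950:Sun✓ 1951:Mon✓ 1952:Tue 1953:Thu 1954:Fri 1955:Sat✓ 1956:Sun✓ 1957:Tue 1958:Wed 1959:Thu 1960:Fri
Years with five Mondays: 1923, 1927, 1928, 1933, 1934, 1938, 1939, 1940, 1944, 1945, 1949, 1950, 1951, 1955, 1956 → 15.

15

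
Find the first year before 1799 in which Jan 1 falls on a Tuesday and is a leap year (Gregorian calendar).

1788

Jan 1 advances by 2 weekdays after a leap year and by 1 after a common year.
1799: Jan 1 is Tuesday.
1798: Monday
1797: Sunday
1796: Friday (leap)
1795: Thursday
1794: Wednesday
1793: Tuesday
1792: Sunday (leap)
1791: Saturday
1790: Friday
1789: Thursday
1788: Tuesday (leap)
1788 begins on a Tuesday and is a leap year.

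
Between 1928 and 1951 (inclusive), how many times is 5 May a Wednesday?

Track 5 May's weekday year by year (advancing +1, or +2 across a Feb 29):
  1928: Sat  1929: Sun (+1)  1930: Mon (+1)  1931: Tue (+1)  1932: Thu (+2)
  1933: Fri (+1)  1934: Sat (+1)  1935: Sun (+1)  1936: Tue (+2)  1937: Wed (+1) ✓
  1938: Thu (+1)  1939: Fri (+1)  1940: Sun (+2)  1941: Mon (+1)  1942: Tue (+1)
  1943: Wed (+1) ✓  1944: Fri (+2)  1945: Sat (+1)  1946: Sun (+1)  1947: Mon (+1)
  1948: Wed (+2) ✓  1949: Thu (+1)  1950: Fri (+1)  1951: Sat (+1)
Wednesday years: 1937, 1943, 1948 — 3 in total.

3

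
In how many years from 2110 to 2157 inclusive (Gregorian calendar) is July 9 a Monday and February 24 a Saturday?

Check each year's weekday for July 9 and February 24:
  2110: Wed/Mon  2111: Thu/Tue  2112: Sat/Wed  2113: Sun/Fri  2114: Mon/Sat ✓  2115: Tue/Sun  2116: Thu/Mon  2117: Fri/Wed  2118: Sat/Thu  2119: Sun/Fri  2120: Tue/Sat  2121: Wed/Mon  2122: Thu/Tue  2123: Fri/Wed  …(20 more)…  2144: Thu/Mon  2145: Fri/Wed  2146: Sat/Thu  2147: Sun/Fri  2148: Tue/Sat  2149: Wed/Mon  2150: Thu/Tue  2151: Fri/Wed  2152: Sun/Thu  2153: Mon/Sat ✓  2154: Tue/Sun  2155: Wed/Mon  2156: Fri/Tue  2157: Sat/Thu
Both conditions hold in: 2114, 2125, 2131, 2142, 2153 — 5.

5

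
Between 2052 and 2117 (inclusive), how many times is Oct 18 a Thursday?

10

Track Oct 18's weekday year by year (advancing +1, or +2 across a Feb 29):
  2052: Fri  2053: Sat (+1)  2054: Sun (+1)  2055: Mon (+1)  2056: Wed (+2)
  2057: Thu (+1) ✓  2058: Fri (+1)  2059: Sat (+1)  2060: Mon (+2)  2061: Tue (+1)
  2062: Wed (+1)  2063: Thu (+1) ✓  2064: Sat (+2)  2065: Sun (+1)  … (38 more years) …
  2104: Sat (+2)  2105: Sun (+1)  2106: Mon (+1)  2107: Tue (+1)  2108: Thu (+2) ✓
  2109: Fri (+1)  2110: Sat (+1)  2111: Sun (+1)  2112: Tue (+2)  2113: Wed (+1)
  2114: Thu (+1) ✓  2115: Fri (+1)  2116: Sun (+2)  2117: Mon (+1)
Thursday years: 2057, 2063, 2068, 2074, 2085, 2091, 2096, 2103, 2108, 2114 — 10 in total.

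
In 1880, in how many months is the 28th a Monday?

1

Check the 28th of each month of 1880: Jan 28: Wed, Feb 28: Sat, Mar 28: Sun, Apr 28: Wed, May 28: Fri, Jun 28: Mon, Jul 28: Wed, Aug 28: Sat, Sep 28: Tue, Oct 28: Thu, Nov 28: Sun, Dec 28: Tue.
Monday occurs in June — 1 month.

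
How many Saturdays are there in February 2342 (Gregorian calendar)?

February 2342 has 28 days and begins on Sunday.
The first Saturday is February 7.
Saturdays fall on 7, 14, 21, 28 — that's 4.

4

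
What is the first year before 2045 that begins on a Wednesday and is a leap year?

Jan 1 advances by 2 weekdays after a leap year and by 1 after a common year.
2045: Jan 1 is Sunday.
2044: Friday (leap)
2043: Thursday
2042: Wednesday
2041: Tuesday
2040: Sunday (leap)
2039: Saturday
2038: Friday
2037: Thursday
2036: Tuesday (leap)
2035: Monday
2034: Sunday
2033: Saturday
2032: Thursday (leap)
2031: Wednesday
2030: Tuesday
2029: Monday
2028: Saturday (leap)
2027: Friday
2026: Thursday
2025: Wednesday
2024: Monday (leap)
2023: Sunday
2022: Saturday
2021: Friday
2020: Wednesday (leap)
2020 begins on a Wednesday and is a leap year.

2020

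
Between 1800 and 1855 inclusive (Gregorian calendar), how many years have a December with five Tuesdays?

December has 31 days; it has five Tuesdays when Tuesday falls among the first (month-length − 28) days — i.e. when December 1 is one of Tuesday/Monday/Sunday.
December 1 by year: 1800:Mon✓ 1801:Tue✓ 1802:Wed 1803:Thu 1804:Sat 1805:Sun✓ 1806:Mon✓ 1807:Tue✓ 1808:Thu 1809:Fri 1810:Sat 1811:Sun✓ 1812:Tue✓ 1813:Wed 1814:Thu …(26 more)… 1841:Wed 1842:Thu 1843:Fri 1844:Sun✓ 1845:Mon✓ 1846:Tue✓ 1847:Wed 1848:Fri 1849:Sat 1850:Sun✓ 1851:Mon✓ 1852:Wed 1853:Thu 1854:Fri 1855:Sat
Years with five Tuesdays: 1800, 1801, 1805, 1806, 1807, 1811, 1812, 1816, 1817, 1818, 1822, 1823, 1828, 1829, 1833, 1834, 1835, 1839, 1840, 1844, 1845, 1846, 1850, 1851 → 24.

24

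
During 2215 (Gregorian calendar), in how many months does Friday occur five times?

4

A month of length L has five Fridays iff its first Friday is on day ≤ L−28 (so day 1–3 in a 31-day month, 1–2 in a 30-day month, day 1 in a leap February).
Checking each month of 2215: Jan starts Sun (31d); Feb starts Wed (28d); Mar starts Wed (31d) ✓; Apr starts Sat (30d); May starts Mon (31d); Jun starts Thu (30d) ✓; Jul starts Sat (31d); Aug starts Tue (31d); Sep starts Fri (30d) ✓; Oct starts Sun (31d); Nov starts Wed (30d); Dec starts Fri (31d) ✓.
Five-Friday months: March, June, September, December → 4.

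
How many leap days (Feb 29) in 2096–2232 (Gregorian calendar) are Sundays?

Leap years in 2096–2232: 33 of them.
Feb 29 weekday advances by 5 (mod 7) from one leap year to the next four years later (or differs when a century non-leap intervenes).
Leap-day weekdays: 2096:Wed 2104:Fri 2108:Wed 2112:Mon 2116:Sat 2120:Thu 2124:Tue 2128:Sun✓ 2132:Fri 2136:Wed 2140:Mon 2144:Sat 2148:Thu …(7 more)… 2180:Tue 2184:Sun✓ 2188:Fri 2192:Wed 2196:Mon 2204:Wed 2208:Mon 2212:Sat 2216:Thu 2220:Tue 2224:Sun✓ 2228:Fri 2232:Wed
Sunday: 2128, 2156, 2184, 2224 → 4.

4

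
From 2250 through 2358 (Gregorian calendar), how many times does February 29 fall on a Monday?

Leap years in 2250–2358: 26 of them.
Feb 29 weekday advances by 5 (mod 7) from one leap year to the next four years later (or differs when a century non-leap intervenes).
Leap-day weekdays: 2252:Sun 2256:Fri 2260:Wed 2264:Mon✓ 2268:Sat 2272:Thu 2276:Tue 2280:Sun 2284:Fri 2288:Wed 2292:Mon✓ 2296:Sat 2304:Mon✓ 2308:Sat 2312:Thu 2316:Tue 2320:Sun 2324:Fri 2328:Wed 2332:Mon✓ 2336:Sat 2340:Thu 2344:Tue 2348:Sun 2352:Fri 2356:Wed
Monday: 2264, 2292, 2304, 2332 → 4.

4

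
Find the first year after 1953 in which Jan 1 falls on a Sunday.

Jan 1 advances by 2 weekdays after a leap year and by 1 after a common year.
1953: Jan 1 is Thursday.
1954: Friday
1955: Saturday
1956: Sunday (leap)
1956 begins on a Sunday

1956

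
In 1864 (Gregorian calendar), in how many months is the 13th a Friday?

1

Check the 13th of each month of 1864: Jan 13: Wed, Feb 13: Sat, Mar 13: Sun, Apr 13: Wed, May 13: Fri, Jun 13: Mon, Jul 13: Wed, Aug 13: Sat, Sep 13: Tue, Oct 13: Thu, Nov 13: Sun, Dec 13: Tue.
Friday occurs in May — 1 month.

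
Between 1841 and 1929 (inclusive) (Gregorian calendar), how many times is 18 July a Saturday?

12

Track 18 July's weekday year by year (advancing +1, or +2 across a Feb 29):
  1841: Sun  1842: Mon (+1)  1843: Tue (+1)  1844: Thu (+2)  1845: Fri (+1)
  1846: Sat (+1) ✓  1847: Sun (+1)  1848: Tue (+2)  1849: Wed (+1)  1850: Thu (+1)
  1851: Fri (+1)  1852: Sun (+2)  1853: Mon (+1)  1854: Tue (+1)  … (61 more years) …
  1916: Tue (+2)  1917: Wed (+1)  1918: Thu (+1)  1919: Fri (+1)  1920: Sun (+2)
  1921: Mon (+1)  1922: Tue (+1)  1923: Wed (+1)  1924: Fri (+2)  1925: Sat (+1) ✓
  1926: Sun (+1)  1927: Mon (+1)  1928: Wed (+2)  1929: Thu (+1)
Saturday years: 1846, 1857, 1863, 1868, 1874, 1885, 1891, 1896, 1903, 1908, 1914, 1925 — 12 in total.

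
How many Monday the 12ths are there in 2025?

Check the 12th of each month of 2025: Jan 12: Sun, Feb 12: Wed, Mar 12: Wed, Apr 12: Sat, May 12: Mon, Jun 12: Thu, Jul 12: Sat, Aug 12: Tue, Sep 12: Fri, Oct 12: Sun, Nov 12: Wed, Dec 12: Fri.
Monday occurs in May — 1 month.

1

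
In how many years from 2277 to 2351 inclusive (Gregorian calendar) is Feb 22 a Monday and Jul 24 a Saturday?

Check each year's weekday for Feb 22 and Jul 24:
  2277: Thu/Tue  2278: Fri/Wed  2279: Sat/Thu  2280: Sun/Sat  2281: Tue/Sun  2282: Wed/Mon  2283: Thu/Tue  2284: Fri/Thu  2285: Sun/Fri  2286: Mon/Sat ✓  2287: Tue/Sun  2288: Wed/Tue  2289: Fri/Wed  2290: Sat/Thu  …(47 more)…  2338: Tue/Sun  2339: Wed/Mon  2340: Thu/Wed  2341: Sat/Thu  2342: Sun/Fri  2343: Mon/Sat ✓  2344: Tue/Mon  2345: Thu/Tue  2346: Fri/Wed  2347: Sat/Thu  2348: Sun/Sat  2349: Tue/Sun  2350: Wed/Mon  2351: Thu/Tue
Both conditions hold in: 2286, 2297, 2309, 2315, 2326, 2337, 2343 — 7.

7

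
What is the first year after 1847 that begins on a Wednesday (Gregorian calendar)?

1851

Jan 1 advances by 2 weekdays after a leap year and by 1 after a common year.
1847: Jan 1 is Friday.
1848: Saturday (leap)
1849: Monday
1850: Tuesday
1851: Wednesday
1851 begins on a Wednesday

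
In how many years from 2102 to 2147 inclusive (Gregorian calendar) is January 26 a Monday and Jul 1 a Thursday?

Check each year's weekday for January 26 and Jul 1:
  2102: Thu/Sat  2103: Fri/Sun  2104: Sat/Tue  2105: Mon/Wed  2106: Tue/Thu  2107: Wed/Fri  2108: Thu/Sun  2109: Sat/Mon  2110: Sun/Tue  2111: Mon/Wed  2112: Tue/Fri  2113: Thu/Sat  2114: Fri/Sun  2115: Sat/Mon  …(18 more)…  2134: Tue/Thu  2135: Wed/Fri  2136: Thu/Sun  2137: Sat/Mon  2138: Sun/Tue  2139: Mon/Wed  2140: Tue/Fri  2141: Thu/Sat  2142: Fri/Sun  2143: Sat/Mon  2144: Sun/Wed  2145: Tue/Thu  2146: Wed/Fri  2147: Thu/Sat
Both conditions hold in: 2128 — 1.

1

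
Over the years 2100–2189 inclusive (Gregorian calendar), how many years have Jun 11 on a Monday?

13

Track Jun 11's weekday year by year (advancing +1, or +2 across a Feb 29):
  2100: Fri  2101: Sat (+1)  2102: Sun (+1)  2103: Mon (+1) ✓  2104: Wed (+2)
  2105: Thu (+1)  2106: Fri (+1)  2107: Sat (+1)  2108: Mon (+2) ✓  2109: Tue (+1)
  2110: Wed (+1)  2111: Thu (+1)  2112: Sat (+2)  2113: Sun (+1)  … (62 more years) …
  2176: Tue (+2)  2177: Wed (+1)  2178: Thu (+1)  2179: Fri (+1)  2180: Sun (+2)
  2181: Mon (+1) ✓  2182: Tue (+1)  2183: Wed (+1)  2184: Fri (+2)  2185: Sat (+1)
  2186: Sun (+1)  2187: Mon (+1) ✓  2188: Wed (+2)  2189: Thu (+1)
Monday years: 2103, 2108, 2114, 2125, 2131, 2136, 2142, 2153, 2159, 2164, 2170, 2181, 2187 — 13 in total.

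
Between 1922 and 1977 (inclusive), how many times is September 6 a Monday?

Track September 6's weekday year by year (advancing +1, or +2 across a Feb 29):
  1922: Wed  1923: Thu (+1)  1924: Sat (+2)  1925: Sun (+1)  1926: Mon (+1) ✓
  1927: Tue (+1)  1928: Thu (+2)  1929: Fri (+1)  1930: Sat (+1)  1931: Sun (+1)
  1932: Tue (+2)  1933: Wed (+1)  1934: Thu (+1)  1935: Fri (+1)  … (28 more years) …
  1964: Sun (+2)  1965: Mon (+1) ✓  1966: Tue (+1)  1967: Wed (+1)  1968: Fri (+2)
  1969: Sat (+1)  1970: Sun (+1)  1971: Mon (+1) ✓  1972: Wed (+2)  1973: Thu (+1)
  1974: Fri (+1)  1975: Sat (+1)  1976: Mon (+2) ✓  1977: Tue (+1)
Monday years: 1926, 1937, 1943, 1948, 1954, 1965, 1971, 1976 — 8 in total.

8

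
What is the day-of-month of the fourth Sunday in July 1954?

25

July 1, 1954 is a Thursday, so the first Sunday is the 4th.
The fourth Sunday is 4 + 21 = 25.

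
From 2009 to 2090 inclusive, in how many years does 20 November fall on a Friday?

Track 20 November's weekday year by year (advancing +1, or +2 across a Feb 29):
  2009: Fri ✓  2010: Sat (+1)  2011: Sun (+1)  2012: Tue (+2)  2013: Wed (+1)
  2014: Thu (+1)  2015: Fri (+1) ✓  2016: Sun (+2)  2017: Mon (+1)  2018: Tue (+1)
  2019: Wed (+1)  2020: Fri (+2) ✓  2021: Sat (+1)  2022: Sun (+1)  … (54 more years) …
  2077: Sat (+1)  2078: Sun (+1)  2079: Mon (+1)  2080: Wed (+2)  2081: Thu (+1)
  2082: Fri (+1) ✓  2083: Sat (+1)  2084: Mon (+2)  2085: Tue (+1)  2086: Wed (+1)
  2087: Thu (+1)  2088: Sat (+2)  2089: Sun (+1)  2090: Mon (+1)
Friday years: 2009, 2015, 2020, 2026, 2037, 2043, 2048, 2054, 2065, 2071, 2076, 2082 — 12 in total.

12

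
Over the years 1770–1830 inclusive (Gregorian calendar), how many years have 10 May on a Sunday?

Track 10 May's weekday year by year (advancing +1, or +2 across a Feb 29):
  1770: Thu  1771: Fri (+1)  1772: Sun (+2) ✓  1773: Mon (+1)  1774: Tue (+1)
  1775: Wed (+1)  1776: Fri (+2)  1777: Sat (+1)  1778: Sun (+1) ✓  1779: Mon (+1)
  1780: Wed (+2)  1781: Thu (+1)  1782: Fri (+1)  1783: Sat (+1)  … (33 more years) …
  1817: Sat (+1)  1818: Sun (+1) ✓  1819: Mon (+1)  1820: Wed (+2)  1821: Thu (+1)
  1822: Fri (+1)  1823: Sat (+1)  1824: Mon (+2)  1825: Tue (+1)  1826: Wed (+1)
  1827: Thu (+1)  1828: Sat (+2)  1829: Sun (+1) ✓  1830: Mon (+1)
Sunday years: 1772, 1778, 1789, 1795, 1801, 1807, 1812, 1818, 1829 — 9 in total.

9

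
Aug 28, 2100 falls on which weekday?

January 1, 2100 is a Friday.
August 28 is day 240 of the year, i.e. 239 days after Jan 1.
239 mod 7 = 1, so advance 1 weekday from Friday: Saturday.

Saturday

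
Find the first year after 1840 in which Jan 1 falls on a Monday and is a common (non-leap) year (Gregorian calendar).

Jan 1 advances by 2 weekdays after a leap year and by 1 after a common year.
1840: Jan 1 is Wednesday (leap).
1841: Friday
1842: Saturday
1843: Sunday
1844: Monday (leap)
1845: Wednesday
1846: Thursday
1847: Friday
1848: Saturday (leap)
1849: Monday
1849 begins on a Monday and is a common year.

1849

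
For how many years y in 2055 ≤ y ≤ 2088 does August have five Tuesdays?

15

August has 31 days; it has five Tuesdays when Tuesday falls among the first (month-length − 28) days — i.e. when August 1 is one of Tuesday/Monday/Sunday.
August 1 by year: 2055:Sun✓ 2056:Tue✓ 2057:Wed 2058:Thu 2059:Fri 2060:Sun✓ 2061:Mon✓ 2062:Tue✓ 2063:Wed 2064:Fri 2065:Sat 2066:Sun✓ 2067:Mon✓ 2068:Wed 2069:Thu …(4 more)… 2074:Wed 2075:Thu 2076:Sat 2077:Sun✓ 2078:Mon✓ 2079:Tue✓ 2080:Thu 2081:Fri 2082:Sat 2083:Sun✓ 2084:Tue✓ 2085:Wed 2086:Thu 2087:Fri 2088:Sun✓
Years with five Tuesdays: 2055, 2056, 2060, 2061, 2062, 2066, 2067, 2072, 2073, 2077, 2078, 2079, 2083, 2084, 2088 → 15.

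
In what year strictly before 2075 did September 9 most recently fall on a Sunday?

From one year to the next, a fixed date's weekday advances by 1, or by 2 when a Feb 29 lies between the two dates.
2075: September 9 is Monday.
2074: Sunday (−1)
September 9 falls on a Sunday in 2074.

2074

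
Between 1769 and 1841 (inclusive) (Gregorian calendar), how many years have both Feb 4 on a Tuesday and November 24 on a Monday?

8

Check each year's weekday for Feb 4 and November 24:
  1769: Sat/Fri  1770: Sun/Sat  1771: Mon/Sun  1772: Tue/Tue  1773: Thu/Wed  1774: Fri/Thu  1775: Sat/Fri  1776: Sun/Sun  1777: Tue/Mon ✓  1778: Wed/Tue  1779: Thu/Wed  1780: Fri/Fri  1781: Sun/Sat  1782: Mon/Sun  …(45 more)…  1828: Mon/Mon  1829: Wed/Tue  1830: Thu/Wed  1831: Fri/Thu  1832: Sat/Sat  1833: Mon/Sun  1834: Tue/Mon ✓  1835: Wed/Tue  1836: Thu/Thu  1837: Sat/Fri  1838: Sun/Sat  1839: Mon/Sun  1840: Tue/Tue  1841: Thu/Wed
Both conditions hold in: 1777, 1783, 1794, 1800, 1806, 1817, 1823, 1834 — 8.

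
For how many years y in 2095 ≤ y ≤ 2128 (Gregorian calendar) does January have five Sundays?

15

January has 31 days; it has five Sundays when Sunday falls among the first (month-length − 28) days — i.e. when January 1 is one of Sunday/Saturday/Friday.
January 1 by year: 2095:Sat✓ 2096:Sun✓ 2097:Tue 2098:Wed 2099:Thu 2100:Fri✓ 2101:Sat✓ 2102:Sun✓ 2103:Mon 2104:Tue 2105:Thu 2106:Fri✓ 2107:Sat✓ 2108:Sun✓ 2109:Tue …(4 more)… 2114:Mon 2115:Tue 2116:Wed 2117:Fri✓ 2118:Sat✓ 2119:Sun✓ 2120:Mon 2121:Wed 2122:Thu 2123:Fri✓ 2124:Sat✓ 2125:Mon 2126:Tue 2127:Wed 2128:Thu
Years with five Sundays: 2095, 2096, 2100, 2101, 2102, 2106, 2107, 2108, 2112, 2113, 2117, 2118, 2119, 2123, 2124 → 15.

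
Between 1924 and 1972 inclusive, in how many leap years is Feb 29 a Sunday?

Leap years in 1924–1972: 13 of them.
Feb 29 weekday advances by 5 (mod 7) from one leap year to the next four years later (or differs when a century non-leap intervenes).
Leap-day weekdays: 1924:Fri 1928:Wed 1932:Mon 1936:Sat 1940:Thu 1944:Tue 1948:Sun✓ 1952:Fri 1956:Wed 1960:Mon 1964:Sat 1968:Thu 1972:Tue
Sunday: 1948 → 1.

1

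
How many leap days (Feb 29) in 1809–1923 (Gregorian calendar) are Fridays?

3

Leap years in 1809–1923: 27 of them.
Feb 29 weekday advances by 5 (mod 7) from one leap year to the next four years later (or differs when a century non-leap intervenes).
Leap-day weekdays: 1812:Sat 1816:Thu 1820:Tue 1824:Sun 1828:Fri✓ 1832:Wed 1836:Mon 1840:Sat 1844:Thu 1848:Tue 1852:Sun 1856:Fri✓ 1860:Wed 1864:Mon 1868:Sat 1872:Thu 1876:Tue 1880:Sun 1884:Fri✓ 1888:Wed 1892:Mon 1896:Sat 1904:Mon 1908:Sat 1912:Thu 1916:Tue 1920:Sun
Friday: 1828, 1856, 1884 → 3.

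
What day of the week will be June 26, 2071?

Friday

January 1, 2071 is a Thursday.
June 26 is day 177 of the year, i.e. 176 days after Jan 1.
176 mod 7 = 1, so advance 1 weekday from Thursday: Friday.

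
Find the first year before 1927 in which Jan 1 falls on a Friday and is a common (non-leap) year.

1926

Jan 1 advances by 2 weekdays after a leap year and by 1 after a common year.
1927: Jan 1 is Saturday.
1926: Friday
1926 begins on a Friday and is a common year.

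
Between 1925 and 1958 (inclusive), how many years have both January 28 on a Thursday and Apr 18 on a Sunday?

4

Check each year's weekday for January 28 and Apr 18:
  1925: Wed/Sat  1926: Thu/Sun ✓  1927: Fri/Mon  1928: Sat/Wed  1929: Mon/Thu  1930: Tue/Fri  1931: Wed/Sat  1932: Thu/Mon  1933: Sat/Tue  1934: Sun/Wed  1935: Mon/Thu  1936: Tue/Sat  1937: Thu/Sun ✓  1938: Fri/Mon  …(6 more)…  1945: Sun/Wed  1946: Mon/Thu  1947: Tue/Fri  1948: Wed/Sun  1949: Fri/Mon  1950: Sat/Tue  1951: Sun/Wed  1952: Mon/Fri  1953: Wed/Sat  1954: Thu/Sun ✓  1955: Fri/Mon  1956: Sat/Wed  1957: Mon/Thu  1958: Tue/Fri
Both conditions hold in: 1926, 1937, 1943, 1954 — 4.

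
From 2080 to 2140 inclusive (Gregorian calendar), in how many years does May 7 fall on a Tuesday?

Track May 7's weekday year by year (advancing +1, or +2 across a Feb 29):
  2080: Tue ✓  2081: Wed (+1)  2082: Thu (+1)  2083: Fri (+1)  2084: Sun (+2)
  2085: Mon (+1)  2086: Tue (+1) ✓  2087: Wed (+1)  2088: Fri (+2)  2089: Sat (+1)
  2090: Sun (+1)  2091: Mon (+1)  2092: Wed (+2)  2093: Thu (+1)  … (33 more years) …
  2127: Wed (+1)  2128: Fri (+2)  2129: Sat (+1)  2130: Sun (+1)  2131: Mon (+1)
  2132: Wed (+2)  2133: Thu (+1)  2134: Fri (+1)  2135: Sat (+1)  2136: Mon (+2)
  2137: Tue (+1) ✓  2138: Wed (+1)  2139: Thu (+1)  2140: Sat (+2)
Tuesday years: 2080, 2086, 2097, 2109, 2115, 2120, 2126, 2137 — 8 in total.

8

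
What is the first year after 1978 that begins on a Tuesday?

Jan 1 advances by 2 weekdays after a leap year and by 1 after a common year.
1978: Jan 1 is Sunday.
1979: Monday
1980: Tuesday (leap)
1980 begins on a Tuesday

1980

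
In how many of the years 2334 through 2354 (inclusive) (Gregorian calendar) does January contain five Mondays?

9

January has 31 days; it has five Mondays when Monday falls among the first (month-length − 28) days — i.e. when January 1 is one of Monday/Sunday/Saturday.
January 1 by year: 2334:Mon✓ 2335:Tue 2336:Wed 2337:Fri 2338:Sat✓ 2339:Sun✓ 2340:Mon✓ 2341:Wed 2342:Thu 2343:Fri 2344:Sat✓ 2345:Mon✓ 2346:Tue 2347:Wed 2348:Thu 2349:Sat✓ 2350:Sun✓ 2351:Mon✓ 2352:Tue 2353:Thu 2354:Fri
Years with five Mondays: 2334, 2338, 2339, 2340, 2344, 2345, 2349, 2350, 2351 → 9.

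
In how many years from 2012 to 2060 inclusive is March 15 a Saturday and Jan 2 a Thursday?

6

Check each year's weekday for March 15 and Jan 2:
  2012: Thu/Mon  2013: Fri/Wed  2014: Sat/Thu ✓  2015: Sun/Fri  2016: Tue/Sat  2017: Wed/Mon  2018: Thu/Tue  2019: Fri/Wed  2020: Sun/Thu  2021: Mon/Sat  2022: Tue/Sun  2023: Wed/Mon  2024: Fri/Tue  2025: Sat/Thu ✓  …(21 more)…  2047: Fri/Wed  2048: Sun/Thu  2049: Mon/Sat  2050: Tue/Sun  2051: Wed/Mon  2052: Fri/Tue  2053: Sat/Thu ✓  2054: Sun/Fri  2055: Mon/Sat  2056: Wed/Sun  2057: Thu/Tue  2058: Fri/Wed  2059: Sat/Thu ✓  2060: Mon/Fri
Both conditions hold in: 2014, 2025, 2031, 2042, 2053, 2059 — 6.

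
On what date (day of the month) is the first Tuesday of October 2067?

October 1, 2067 is a Saturday, so the first Tuesday is the 4th.
The first Tuesday is 4 + 0 = 4.

4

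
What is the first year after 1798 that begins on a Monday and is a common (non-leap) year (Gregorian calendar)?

1810

Jan 1 advances by 2 weekdays after a leap year and by 1 after a common year.
1798: Jan 1 is Monday.
1799: Tuesday
1800: Wednesday
1801: Thursday
1802: Friday
1803: Saturday
1804: Sunday (leap)
1805: Tuesday
1806: Wednesday
1807: Thursday
1808: Friday (leap)
1809: Sunday
1810: Monday
1810 begins on a Monday and is a common year.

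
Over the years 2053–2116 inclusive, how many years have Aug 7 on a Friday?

Track Aug 7's weekday year by year (advancing +1, or +2 across a Feb 29):
  2053: Thu  2054: Fri (+1) ✓  2055: Sat (+1)  2056: Mon (+2)  2057: Tue (+1)
  2058: Wed (+1)  2059: Thu (+1)  2060: Sat (+2)  2061: Sun (+1)  2062: Mon (+1)
  2063: Tue (+1)  2064: Thu (+2)  2065: Fri (+1) ✓  2066: Sat (+1)  … (36 more years) …
  2103: Tue (+1)  2104: Thu (+2)  2105: Fri (+1) ✓  2106: Sat (+1)  2107: Sun (+1)
  2108: Tue (+2)  2109: Wed (+1)  2110: Thu (+1)  2111: Fri (+1) ✓  2112: Sun (+2)
  2113: Mon (+1)  2114: Tue (+1)  2115: Wed (+1)  2116: Fri (+2) ✓
Friday years: 2054, 2065, 2071, 2076, 2082, 2093, 2099, 2105, 2111, 2116 — 10 in total.

10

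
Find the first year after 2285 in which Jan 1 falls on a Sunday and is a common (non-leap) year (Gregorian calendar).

2293

Jan 1 advances by 2 weekdays after a leap year and by 1 after a common year.
2285: Jan 1 is Thursday.
2286: Friday
2287: Saturday
2288: Sunday (leap)
2289: Tuesday
2290: Wednesday
2291: Thursday
2292: Friday (leap)
2293: Sunday
2293 begins on a Sunday and is a common year.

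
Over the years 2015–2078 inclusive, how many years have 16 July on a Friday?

Track 16 July's weekday year by year (advancing +1, or +2 across a Feb 29):
  2015: Thu  2016: Sat (+2)  2017: Sun (+1)  2018: Mon (+1)  2019: Tue (+1)
  2020: Thu (+2)  2021: Fri (+1) ✓  2022: Sat (+1)  2023: Sun (+1)  2024: Tue (+2)
  2025: Wed (+1)  2026: Thu (+1)  2027: Fri (+1) ✓  2028: Sun (+2)  … (36 more years) …
  2065: Thu (+1)  2066: Fri (+1) ✓  2067: Sat (+1)  2068: Mon (+2)  2069: Tue (+1)
  2070: Wed (+1)  2071: Thu (+1)  2072: Sat (+2)  2073: Sun (+1)  2074: Mon (+1)
  2075: Tue (+1)  2076: Thu (+2)  2077: Fri (+1) ✓  2078: Sat (+1)
Friday years: 2021, 2027, 2032, 2038, 2049, 2055, 2060, 2066, 2077 — 9 in total.

9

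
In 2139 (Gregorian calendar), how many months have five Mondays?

A month of length L has five Mondays iff its first Monday is on day ≤ L−28 (so day 1–3 in a 31-day month, 1–2 in a 30-day month, day 1 in a leap February).
Checking each month of 2139: Jan starts Thu (31d); Feb starts Sun (28d); Mar starts Sun (31d) ✓; Apr starts Wed (30d); May starts Fri (31d); Jun starts Mon (30d) ✓; Jul starts Wed (31d); Aug starts Sat (31d) ✓; Sep starts Tue (30d); Oct starts Thu (31d); Nov starts Sun (30d) ✓; Dec starts Tue (31d).
Five-Monday months: March, June, August, November → 4.

4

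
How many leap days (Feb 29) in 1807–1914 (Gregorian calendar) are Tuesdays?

Leap years in 1807–1914: 26 of them.
Feb 29 weekday advances by 5 (mod 7) from one leap year to the next four years later (or differs when a century non-leap intervenes).
Leap-day weekdays: 1808:Mon 1812:Sat 1816:Thu 1820:Tue✓ 1824:Sun 1828:Fri 1832:Wed 1836:Mon 1840:Sat 1844:Thu 1848:Tue✓ 1852:Sun 1856:Fri 1860:Wed 1864:Mon 1868:Sat 1872:Thu 1876:Tue✓ 1880:Sun 1884:Fri 1888:Wed 1892:Mon 1896:Sat 1904:Mon 1908:Sat 1912:Thu
Tuesday: 1820, 1848, 1876 → 3.

3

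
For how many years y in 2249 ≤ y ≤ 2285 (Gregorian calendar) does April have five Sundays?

April has 30 days; it has five Sundays when Sunday falls among the first (month-length − 28) days — i.e. when April 1 is one of Sunday/Saturday.
April 1 by year: 2249:Sun✓ 2250:Mon 2251:Tue 2252:Thu 2253:Fri 2254:Sat✓ 2255:Sun✓ 2256:Tue 2257:Wed 2258:Thu 2259:Fri 2260:Sun✓ 2261:Mon 2262:Tue 2263:Wed …(7 more)… 2271:Sat✓ 2272:Mon 2273:Tue 2274:Wed 2275:Thu 2276:Sat✓ 2277:Sun✓ 2278:Mon 2279:Tue 2280:Thu 2281:Fri 2282:Sat✓ 2283:Sun✓ 2284:Tue 2285:Wed
Years with five Sundays: 2249, 2254, 2255, 2260, 2265, 2266, 2271, 2276, 2277, 2282, 2283 → 11.

11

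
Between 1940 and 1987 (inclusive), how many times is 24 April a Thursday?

8

Track 24 April's weekday year by year (advancing +1, or +2 across a Feb 29):
  1940: Wed  1941: Thu (+1) ✓  1942: Fri (+1)  1943: Sat (+1)  1944: Mon (+2)
  1945: Tue (+1)  1946: Wed (+1)  1947: Thu (+1) ✓  1948: Sat (+2)  1949: Sun (+1)
  1950: Mon (+1)  1951: Tue (+1)  1952: Thu (+2) ✓  1953: Fri (+1)  … (20 more years) …
  1974: Wed (+1)  1975: Thu (+1) ✓  1976: Sat (+2)  1977: Sun (+1)  1978: Mon (+1)
  1979: Tue (+1)  1980: Thu (+2) ✓  1981: Fri (+1)  1982: Sat (+1)  1983: Sun (+1)
  1984: Tue (+2)  1985: Wed (+1)  1986: Thu (+1) ✓  1987: Fri (+1)
Thursday years: 1941, 1947, 1952, 1958, 1969, 1975, 1980, 1986 — 8 in total.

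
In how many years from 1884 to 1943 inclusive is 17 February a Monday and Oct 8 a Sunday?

Check each year's weekday for 17 February and Oct 8:
  1884: Sun/Wed  1885: Tue/Thu  1886: Wed/Fri  1887: Thu/Sat  1888: Fri/Mon  1889: Sun/Tue  1890: Mon/Wed  1891: Tue/Thu  1892: Wed/Sat  1893: Fri/Sun  1894: Sat/Mon  1895: Sun/Tue  1896: Mon/Thu  1897: Wed/Fri  …(32 more)…  1930: Mon/Wed  1931: Tue/Thu  1932: Wed/Sat  1933: Fri/Sun  1934: Sat/Mon  1935: Sun/Tue  1936: Mon/Thu  1937: Wed/Fri  1938: Thu/Sat  1939: Fri/Sun  1940: Sat/Tue  1941: Mon/Wed  1942: Tue/Thu  1943: Wed/Fri
Both conditions hold in: no year — 0.

0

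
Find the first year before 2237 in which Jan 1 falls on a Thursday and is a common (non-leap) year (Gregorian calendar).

2235

Jan 1 advances by 2 weekdays after a leap year and by 1 after a common year.
2237: Jan 1 is Sunday.
2236: Friday (leap)
2235: Thursday
2235 begins on a Thursday and is a common year.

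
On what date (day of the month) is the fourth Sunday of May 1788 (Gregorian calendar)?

25

May 1, 1788 is a Thursday, so the first Sunday is the 4th.
The fourth Sunday is 4 + 21 = 25.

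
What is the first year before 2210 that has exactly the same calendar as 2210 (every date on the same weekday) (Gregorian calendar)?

Two years share a calendar iff Jan 1 falls on the same weekday and both are leap or both are common. 2210: Jan 1 is Monday, common year.
2209: Jan 1 Sunday, common
2208: Jan 1 Friday, leap
2207: Jan 1 Thursday, common
2206: Jan 1 Wednesday, common
2205: Jan 1 Tuesday, common
2204: Jan 1 Sunday, leap
2203: Jan 1 Saturday, common
2202: Jan 1 Friday, common
2201: Jan 1 Thursday, common
2200: Jan 1 Wednesday, common
2199: Jan 1 Tuesday, common
2198: Jan 1 Monday, common
2198 matches on both conditions.

2198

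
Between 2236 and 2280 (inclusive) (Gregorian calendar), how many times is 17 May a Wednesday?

7

Track 17 May's weekday year by year (advancing +1, or +2 across a Feb 29):
  2236: Tue  2237: Wed (+1) ✓  2238: Thu (+1)  2239: Fri (+1)  2240: Sun (+2)
  2241: Mon (+1)  2242: Tue (+1)  2243: Wed (+1) ✓  2244: Fri (+2)  2245: Sat (+1)
  2246: Sun (+1)  2247: Mon (+1)  2248: Wed (+2) ✓  2249: Thu (+1)  … (17 more years) …
  2267: Fri (+1)  2268: Sun (+2)  2269: Mon (+1)  2270: Tue (+1)  2271: Wed (+1) ✓
  2272: Fri (+2)  2273: Sat (+1)  2274: Sun (+1)  2275: Mon (+1)  2276: Wed (+2) ✓
  2277: Thu (+1)  2278: Fri (+1)  2279: Sat (+1)  2280: Mon (+2)
Wednesday years: 2237, 2243, 2248, 2254, 2265, 2271, 2276 — 7 in total.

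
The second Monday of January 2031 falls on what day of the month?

January 1, 2031 is a Wednesday, so the first Monday is the 6th.
The second Monday is 6 + 7 = 13.

13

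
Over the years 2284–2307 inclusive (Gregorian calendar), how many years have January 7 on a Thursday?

Track January 7's weekday year by year (advancing +1, or +2 across a Feb 29):
  2284: Mon  2285: Wed (+2)  2286: Thu (+1) ✓  2287: Fri (+1)  2288: Sat (+1)
  2289: Mon (+2)  2290: Tue (+1)  2291: Wed (+1)  2292: Thu (+1) ✓  2293: Sat (+2)
  2294: Sun (+1)  2295: Mon (+1)  2296: Tue (+1)  2297: Thu (+2) ✓  2298: Fri (+1)
  2299: Sat (+1)  2300: Sun (+1)  2301: Mon (+1)  2302: Tue (+1)  2303: Wed (+1)
  2304: Thu (+1) ✓  2305: Sat (+2)  2306: Sun (+1)  2307: Mon (+1)
Thursday years: 2286, 2292, 2297, 2304 — 4 in total.

4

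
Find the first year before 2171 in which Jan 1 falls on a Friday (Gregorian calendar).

2168

Jan 1 advances by 2 weekdays after a leap year and by 1 after a common year.
2171: Jan 1 is Tuesday.
2170: Monday
2169: Sunday
2168: Friday (leap)
2168 begins on a Friday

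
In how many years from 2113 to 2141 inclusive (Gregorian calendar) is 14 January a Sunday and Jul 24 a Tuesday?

3

Check each year's weekday for 14 January and Jul 24:
  2113: Sat/Mon  2114: Sun/Tue ✓  2115: Mon/Wed  2116: Tue/Fri  2117: Thu/Sat  2118: Fri/Sun  2119: Sat/Mon  2120: Sun/Wed  2121: Tue/Thu  2122: Wed/Fri  2123: Thu/Sat  2124: Fri/Mon  2125: Sun/Tue ✓  2126: Mon/Wed  2127: Tue/Thu  2128: Wed/Sat  2129: Fri/Sun  2130: Sat/Mon  2131: Sun/Tue ✓  2132: Mon/Thu  2133: Wed/Fri  2134: Thu/Sat  2135: Fri/Sun  2136: Sat/Tue  2137: Mon/Wed  2138: Tue/Thu  2139: Wed/Fri  2140: Thu/Sun  2141: Sat/Mon
Both conditions hold in: 2114, 2125, 2131 — 3.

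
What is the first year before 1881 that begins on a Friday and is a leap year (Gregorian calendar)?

1864

Jan 1 advances by 2 weekdays after a leap year and by 1 after a common year.
1881: Jan 1 is Saturday.
1880: Thursday (leap)
1879: Wednesday
1878: Tuesday
1877: Monday
1876: Saturday (leap)
1875: Friday
1874: Thursday
1873: Wednesday
1872: Monday (leap)
1871: Sunday
1870: Saturday
1869: Friday
1868: Wednesday (leap)
1867: Tuesday
1866: Monday
1865: Sunday
1864: Friday (leap)
1864 begins on a Friday and is a leap year.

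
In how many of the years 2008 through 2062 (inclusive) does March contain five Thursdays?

23

March has 31 days; it has five Thursdays when Thursday falls among the first (month-length − 28) days — i.e. when March 1 is one of Thursday/Wednesday/Tuesday.
March 1 by year: 2008:Sat 2009:Sun 2010:Mon 2011:Tue✓ 2012:Thu✓ 2013:Fri 2014:Sat 2015:Sun 2016:Tue✓ 2017:Wed✓ 2018:Thu✓ 2019:Fri 2020:Sun 2021:Mon 2022:Tue✓ …(25 more)… 2048:Sun 2049:Mon 2050:Tue✓ 2051:Wed✓ 2052:Fri 2053:Sat 2054:Sun 2055:Mon 2056:Wed✓ 2057:Thu✓ 2058:Fri 2059:Sat 2060:Mon 2061:Tue✓ 2062:Wed✓
Years with five Thursdays: 2011, 2012, 2016, 2017, 2018, 2022, 2023, 2028, 2029, 2033, 2034, 2035, 2039, 2040, 2044, 2045, 2046, 2050, 2051, 2056, 2057, 2061, 2062 → 23.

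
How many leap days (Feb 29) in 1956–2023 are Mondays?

3

Leap years in 1956–2023: 17 of them.
Feb 29 weekday advances by 5 (mod 7) from one leap year to the next four years later (or differs when a century non-leap intervenes).
Leap-day weekdays: 1956:Wed 1960:Mon✓ 1964:Sat 1968:Thu 1972:Tue 1976:Sun 1980:Fri 1984:Wed 1988:Mon✓ 1992:Sat 1996:Thu 2000:Tue 2004:Sun 2008:Fri 2012:Wed 2016:Mon✓ 2020:Sat
Monday: 1960, 1988, 2016 → 3.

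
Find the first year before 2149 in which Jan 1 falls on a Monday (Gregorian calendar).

Jan 1 advances by 2 weekdays after a leap year and by 1 after a common year.
2149: Jan 1 is Wednesday.
2148: Monday (leap)
2148 begins on a Monday

2148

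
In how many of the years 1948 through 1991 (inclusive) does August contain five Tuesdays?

19

August has 31 days; it has five Tuesdays when Tuesday falls among the first (month-length − 28) days — i.e. when August 1 is one of Tuesday/Monday/Sunday.
August 1 by year: 1948:Sun✓ 1949:Mon✓ 1950:Tue✓ 1951:Wed 1952:Fri 1953:Sat 1954:Sun✓ 1955:Mon✓ 1956:Wed 1957:Thu 1958:Fri 1959:Sat 1960:Mon✓ 1961:Tue✓ 1962:Wed …(14 more)… 1977:Mon✓ 1978:Tue✓ 1979:Wed 1980:Fri 1981:Sat 1982:Sun✓ 1983:Mon✓ 1984:Wed 1985:Thu 1986:Fri 1987:Sat 1988:Mon✓ 1989:Tue✓ 1990:Wed 1991:Thu
Years with five Tuesdays: 1948, 1949, 1950, 1954, 1955, 1960, 1961, 1965, 1966, 1967, 1971, 1972, 1976, 1977, 1978, 1982, 1983, 1988, 1989 → 19.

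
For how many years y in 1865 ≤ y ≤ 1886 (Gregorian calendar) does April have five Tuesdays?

6

April has 30 days; it has five Tuesdays when Tuesday falls among the first (month-length − 28) days — i.e. when April 1 is one of Tuesday/Monday.
April 1 by year: 1865:Sat 1866:Sun 1867:Mon✓ 1868:Wed 1869:Thu 1870:Fri 1871:Sat 1872:Mon✓ 1873:Tue✓ 1874:Wed 1875:Thu 1876:Sat 1877:Sun 1878:Mon✓ 1879:Tue✓ 1880:Thu 1881:Fri 1882:Sat 1883:Sun 1884:Tue✓ 1885:Wed 1886:Thu
Years with five Tuesdays: 1867, 1872, 1873, 1878, 1879, 1884 → 6.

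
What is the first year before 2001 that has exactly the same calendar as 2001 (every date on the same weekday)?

1990

Two years share a calendar iff Jan 1 falls on the same weekday and both are leap or both are common. 2001: Jan 1 is Monday, common year.
2000: Jan 1 Saturday, leap
1999: Jan 1 Friday, common
1998: Jan 1 Thursday, common
1997: Jan 1 Wednesday, common
1996: Jan 1 Monday, leap
1995: Jan 1 Sunday, common
1994: Jan 1 Saturday, common
1993: Jan 1 Friday, common
1992: Jan 1 Wednesday, leap
1991: Jan 1 Tuesday, common
1990: Jan 1 Monday, common
1990 matches on both conditions.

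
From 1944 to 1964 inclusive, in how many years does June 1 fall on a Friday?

Track June 1's weekday year by year (advancing +1, or +2 across a Feb 29):
  1944: Thu  1945: Fri (+1) ✓  1946: Sat (+1)  1947: Sun (+1)  1948: Tue (+2)
  1949: Wed (+1)  1950: Thu (+1)  1951: Fri (+1) ✓  1952: Sun (+2)  1953: Mon (+1)
  1954: Tue (+1)  1955: Wed (+1)  1956: Fri (+2) ✓  1957: Sat (+1)  1958: Sun (+1)
  1959: Mon (+1)  1960: Wed (+2)  1961: Thu (+1)  1962: Fri (+1) ✓  1963: Sat (+1)
  1964: Mon (+2)
Friday years: 1945, 1951, 1956, 1962 — 4 in total.

4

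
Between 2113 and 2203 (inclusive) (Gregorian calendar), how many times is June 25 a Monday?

13

Track June 25's weekday year by year (advancing +1, or +2 across a Feb 29):
  2113: Sun  2114: Mon (+1) ✓  2115: Tue (+1)  2116: Thu (+2)  2117: Fri (+1)
  2118: Sat (+1)  2119: Sun (+1)  2120: Tue (+2)  2121: Wed (+1)  2122: Thu (+1)
  2123: Fri (+1)  2124: Sun (+2)  2125: Mon (+1) ✓  2126: Tue (+1)  … (63 more years) …
  2190: Fri (+1)  2191: Sat (+1)  2192: Mon (+2) ✓  2193: Tue (+1)  2194: Wed (+1)
  2195: Thu (+1)  2196: Sat (+2)  2197: Sun (+1)  2198: Mon (+1) ✓  2199: Tue (+1)
  2200: Wed (+1)  2201: Thu (+1)  2202: Fri (+1)  2203: Sat (+1)
Monday years: 2114, 2125, 2131, 2136, 2142, 2153, 2159, 2164, 2170, 2181, 2187, 2192, 2198 — 13 in total.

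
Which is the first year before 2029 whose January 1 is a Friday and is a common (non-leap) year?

2027

Jan 1 advances by 2 weekdays after a leap year and by 1 after a common year.
2029: Jan 1 is Monday.
2028: Saturday (leap)
2027: Friday
2027 begins on a Friday and is a common year.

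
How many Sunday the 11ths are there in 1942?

Check the 11th of each month of 1942: Jan 11: Sun, Feb 11: Wed, Mar 11: Wed, Apr 11: Sat, May 11: Mon, Jun 11: Thu, Jul 11: Sat, Aug 11: Tue, Sep 11: Fri, Oct 11: Sun, Nov 11: Wed, Dec 11: Fri.
Sunday occurs in January, October — 2 months.

2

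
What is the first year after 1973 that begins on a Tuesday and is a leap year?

Jan 1 advances by 2 weekdays after a leap year and by 1 after a common year.
1973: Jan 1 is Monday.
1974: Tuesday
1975: Wednesday
1976: Thursday (leap)
1977: Saturday
1978: Sunday
1979: Monday
1980: Tuesday (leap)
1980 begins on a Tuesday and is a leap year.

1980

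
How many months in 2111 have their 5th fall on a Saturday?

2

Check the 5th of each month of 2111: Jan 5: Mon, Feb 5: Thu, Mar 5: Thu, Apr 5: Sun, May 5: Tue, Jun 5: Fri, Jul 5: Sun, Aug 5: Wed, Sep 5: Sat, Oct 5: Mon, Nov 5: Thu, Dec 5: Sat.
Saturday occurs in September, December — 2 months.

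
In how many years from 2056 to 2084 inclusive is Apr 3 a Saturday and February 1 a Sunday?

Check each year's weekday for Apr 3 and February 1:
  2056: Mon/Tue  2057: Tue/Thu  2058: Wed/Fri  2059: Thu/Sat  2060: Sat/Sun ✓  2061: Sun/Tue  2062: Mon/Wed  2063: Tue/Thu  2064: Thu/Fri  2065: Fri/Sun  2066: Sat/Mon  2067: Sun/Tue  2068: Tue/Wed  2069: Wed/Fri  2070: Thu/Sat  2071: Fri/Sun  2072: Sun/Mon  2073: Mon/Wed  2074: Tue/Thu  2075: Wed/Fri  2076: Fri/Sat  2077: Sat/Mon  2078: Sun/Tue  2079: Mon/Wed  2080: Wed/Thu  2081: Thu/Sat  2082: Fri/Sun  2083: Sat/Mon  2084: Mon/Tue
Both conditions hold in: 2060 — 1.

1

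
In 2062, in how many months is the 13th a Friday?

2

Check the 13th of each month of 2062: Jan 13: Fri, Feb 13: Mon, Mar 13: Mon, Apr 13: Thu, May 13: Sat, Jun 13: Tue, Jul 13: Thu, Aug 13: Sun, Sep 13: Wed, Oct 13: Fri, Nov 13: Mon, Dec 13: Wed.
Friday occurs in January, October — 2 months.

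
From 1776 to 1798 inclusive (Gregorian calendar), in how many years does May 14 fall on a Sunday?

3

Track May 14's weekday year by year (advancing +1, or +2 across a Feb 29):
  1776: Tue  1777: Wed (+1)  1778: Thu (+1)  1779: Fri (+1)  1780: Sun (+2) ✓
  1781: Mon (+1)  1782: Tue (+1)  1783: Wed (+1)  1784: Fri (+2)  1785: Sat (+1)
  1786: Sun (+1) ✓  1787: Mon (+1)  1788: Wed (+2)  1789: Thu (+1)  1790: Fri (+1)
  1791: Sat (+1)  1792: Mon (+2)  1793: Tue (+1)  1794: Wed (+1)  1795: Thu (+1)
  1796: Sat (+2)  1797: Sun (+1) ✓  1798: Mon (+1)
Sunday years: 1780, 1786, 1797 — 3 in total.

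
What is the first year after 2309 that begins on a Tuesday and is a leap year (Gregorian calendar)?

2324

Jan 1 advances by 2 weekdays after a leap year and by 1 after a common year.
2309: Jan 1 is Friday.
2310: Saturday
2311: Sunday
2312: Monday (leap)
2313: Wednesday
2314: Thursday
2315: Friday
2316: Saturday (leap)
2317: Monday
2318: Tuesday
2319: Wednesday
2320: Thursday (leap)
2321: Saturday
2322: Sunday
2323: Monday
2324: Tuesday (leap)
2324 begins on a Tuesday and is a leap year.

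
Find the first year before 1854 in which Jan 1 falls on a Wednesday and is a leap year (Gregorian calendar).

Jan 1 advances by 2 weekdays after a leap year and by 1 after a common year.
1854: Jan 1 is Sunday.
1853: Saturday
1852: Thursday (leap)
1851: Wednesday
1850: Tuesday
1849: Monday
1848: Saturday (leap)
1847: Friday
1846: Thursday
1845: Wednesday
1844: Monday (leap)
1843: Sunday
1842: Saturday
1841: Friday
1840: Wednesday (leap)
1840 begins on a Wednesday and is a leap year.

1840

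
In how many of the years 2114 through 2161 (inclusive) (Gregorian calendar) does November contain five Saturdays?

November has 30 days; it has five Saturdays when Saturday falls among the first (month-length − 28) days — i.e. when November 1 is one of Saturday/Friday.
November 1 by year: 2114:Thu 2115:Fri✓ 2116:Sun 2117:Mon 2118:Tue 2119:Wed 2120:Fri✓ 2121:Sat✓ 2122:Sun 2123:Mon 2124:Wed 2125:Thu 2126:Fri✓ 2127:Sat✓ 2128:Mon …(18 more)… 2147:Wed 2148:Fri✓ 2149:Sat✓ 2150:Sun 2151:Mon 2152:Wed 2153:Thu 2154:Fri✓ 2155:Sat✓ 2156:Mon 2157:Tue 2158:Wed 2159:Thu 2160:Sat✓ 2161:Sun
Years with five Saturdays: 2115, 2120, 2121, 2126, 2127, 2132, 2137, 2138, 2143, 2148, 2149, 2154, 2155, 2160 → 14.

14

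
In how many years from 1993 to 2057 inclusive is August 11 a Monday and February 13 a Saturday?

0

Check each year's weekday for August 11 and February 13:
  1993: Wed/Sat  1994: Thu/Sun  1995: Fri/Mon  1996: Sun/Tue  1997: Mon/Thu  1998: Tue/Fri  1999: Wed/Sat  2000: Fri/Sun  2001: Sat/Tue  2002: Sun/Wed  2003: Mon/Thu  2004: Wed/Fri  2005: Thu/Sun  2006: Fri/Mon  …(37 more)…  2044: Thu/Sat  2045: Fri/Mon  2046: Sat/Tue  2047: Sun/Wed  2048: Tue/Thu  2049: Wed/Sat  2050: Thu/Sun  2051: Fri/Mon  2052: Sun/Tue  2053: Mon/Thu  2054: Tue/Fri  2055: Wed/Sat  2056: Fri/Sun  2057: Sat/Tue
Both conditions hold in: no year — 0.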